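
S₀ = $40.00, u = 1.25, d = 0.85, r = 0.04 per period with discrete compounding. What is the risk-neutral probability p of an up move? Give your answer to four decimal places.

p = 0.4750

Risk-neutral probability p = (1 + 0.04 − 0.85)/(1.25 − 0.85) = 0.1900/0.4000 = 0.4750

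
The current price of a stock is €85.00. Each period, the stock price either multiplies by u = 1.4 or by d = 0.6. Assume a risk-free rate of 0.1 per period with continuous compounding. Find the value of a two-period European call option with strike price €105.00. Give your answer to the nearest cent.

Risk-neutral probability p = (e^0.1 − 0.6)/(1.4 − 0.6) = 0.5052/0.8000 = 0.6315
Terminal stock prices: S_uu = 166.6, S_ud = 71.4, S_dd = 30.6
Terminal payoffs (S − K): max(61.6, 0) = 61.6, max(-33.6, 0) = 0, max(-74.4, 0) = 0
Node u (S = 119): V_u = e^(−0.1)·[0.6315·61.6000 + 0.3685·0.0000] = 35.1965
Node d (S = 51): V_d = e^(−0.1)·[0.6315·0.0000 + 0.3685·0.0000] = 0.0000
Node 0 (S = 85): V_0 = e^(−0.1)·[0.6315·35.1965 + 0.3685·0.0000] = 20.1103

€20.11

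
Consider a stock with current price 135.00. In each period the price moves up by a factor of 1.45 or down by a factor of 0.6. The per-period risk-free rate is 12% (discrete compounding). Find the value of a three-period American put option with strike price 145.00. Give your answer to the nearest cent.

Risk-neutral probability p = (1 + 0.12 − 0.6)/(1.45 − 0.6) = 0.5200/0.8500 = 0.6118
Terminal stock prices: S_uuu = 411.6, S_uud = 170.3, S_udd = 70.47, S_ddd = 29.16
Terminal payoffs (K − S): max(-266.6, 0) = 0, max(-25.3, 0) = 0, max(74.53, 0) = 74.53, max(115.8, 0) = 115.8
Node uu (S = 283.8): continuation = 1/1.12·[0.6118·0.0000 + 0.3882·0.0000] = 0.0000; exercise value = 0.0000 ≤ continuation, so V_uu = 0.0000
Node ud (S = 117.4): continuation = 1/1.12·[0.6118·0.0000 + 0.3882·74.5300] = 25.8350; exercise value = 27.5500 > continuation, so V_ud = 27.5500 (exercise)
Node dd (S = 48.6): continuation = 1/1.12·[0.6118·74.5300 + 0.3882·115.8400] = 80.8643; exercise value = 96.4000 > continuation, so V_dd = 96.4000 (exercise)
Node u (S = 195.8): continuation = 1/1.12·[0.6118·0.0000 + 0.3882·27.5500] = 9.5499; exercise value = 0.0000 ≤ continuation, so V_u = 9.5499
Node d (S = 81): continuation = 1/1.12·[0.6118·27.5500 + 0.3882·96.4000] = 48.4643; exercise value = 64.0000 > continuation, so V_d = 64.0000 (exercise)
Node 0 (S = 135): continuation = 1/1.12·[0.6118·9.5499 + 0.3882·64.0000] = 27.4012; exercise value = 10.0000 ≤ continuation, so V_0 = 27.4012

27.40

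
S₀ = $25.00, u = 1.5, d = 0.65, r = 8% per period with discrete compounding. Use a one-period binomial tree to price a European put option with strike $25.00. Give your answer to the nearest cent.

Risk-neutral probability p = (1 + 0.08 − 0.65)/(1.5 − 0.65) = 0.4300/0.8500 = 0.5059
Terminal stock prices: S_u = 37.5, S_d = 16.25
Terminal payoffs (K − S): max(-12.5, 0) = 0, max(8.75, 0) = 8.75
Node 0 (S = 25): V_0 = 1/1.08·[0.5059·0.0000 + 0.4941·8.7500] = 4.0033

$4.00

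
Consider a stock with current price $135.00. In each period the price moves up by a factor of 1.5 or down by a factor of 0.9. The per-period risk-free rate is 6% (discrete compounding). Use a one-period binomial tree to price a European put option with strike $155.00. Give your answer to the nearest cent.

Risk-neutral probability p = (1 + 0.06 − 0.9)/(1.5 − 0.9) = 0.1600/0.6000 = 0.2667
Terminal stock prices: S_u = 202.5, S_d = 121.5
Terminal payoffs (K − S): max(-47.5, 0) = 0, max(33.5, 0) = 33.5
Node 0 (S = 135): V_0 = 1/1.06·[0.2667·0.0000 + 0.7333·33.5000] = 23.1761

$23.18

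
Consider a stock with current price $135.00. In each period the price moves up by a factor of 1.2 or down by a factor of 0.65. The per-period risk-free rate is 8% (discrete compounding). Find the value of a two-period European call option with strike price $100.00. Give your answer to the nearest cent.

Risk-neutral probability p = (1 + 0.08 − 0.65)/(1.2 − 0.65) = 0.4300/0.5500 = 0.7818
Terminal stock prices: S_uu = 194.4, S_ud = 105.3, S_dd = 57.04
Terminal payoffs (S − K): max(94.4, 0) = 94.4, max(5.3, 0) = 5.3, max(-42.96, 0) = 0
Node u (S = 162): V_u = 1/1.08·[0.7818·94.4000 + 0.2182·5.3000] = 69.4074
Node d (S = 87.75): V_d = 1/1.08·[0.7818·5.3000 + 0.2182·0.0000] = 3.8367
Node 0 (S = 135): V_0 = 1/1.08·[0.7818·69.4074 + 0.2182·3.8367] = 51.0195

$51.02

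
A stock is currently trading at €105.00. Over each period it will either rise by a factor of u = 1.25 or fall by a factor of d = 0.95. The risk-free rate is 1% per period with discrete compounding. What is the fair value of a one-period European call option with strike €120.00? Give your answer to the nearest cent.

€2.23

Risk-neutral probability p = (1 + 0.01 − 0.95)/(1.25 − 0.95) = 0.0600/0.3000 = 0.2000
Terminal stock prices: S_u = 131.2, S_d = 99.75
Terminal payoffs (S − K): max(11.25, 0) = 11.25, max(-20.25, 0) = 0
Node 0 (S = 105): V_0 = 1/1.01·[0.2000·11.2500 + 0.8000·0.0000] = 2.2277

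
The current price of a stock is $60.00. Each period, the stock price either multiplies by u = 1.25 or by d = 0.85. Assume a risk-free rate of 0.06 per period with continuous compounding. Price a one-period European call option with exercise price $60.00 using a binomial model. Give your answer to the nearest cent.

$7.48

Risk-neutral probability p = (e^0.06 − 0.85)/(1.25 − 0.85) = 0.2118/0.4000 = 0.5296
Terminal stock prices: S_u = 75, S_d = 51
Terminal payoffs (S − K): max(15, 0) = 15, max(-9, 0) = 0
Node 0 (S = 60): V_0 = e^(−0.06)·[0.5296·15.0000 + 0.4704·0.0000] = 7.4813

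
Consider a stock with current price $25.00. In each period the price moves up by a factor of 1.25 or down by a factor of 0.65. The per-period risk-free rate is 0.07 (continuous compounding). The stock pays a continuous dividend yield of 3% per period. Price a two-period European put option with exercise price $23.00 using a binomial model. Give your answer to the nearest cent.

Per-period risk-free factor R = e^0.07 = 1.0725; dividend-adjusted growth = e^(0.07−0.03) = 1.0408.
Risk-neutral probability p = (1.0408 − 0.65)/(1.25 − 0.65) = 0.3908/0.6000 = 0.6514
Terminal stock prices: S_uu = 39.06, S_ud = 20.31, S_dd = 10.56
Terminal payoffs (K − S): max(-16.06, 0) = 0, max(2.688, 0) = 2.688, max(12.44, 0) = 12.44
Node u (S = 31.25): V_u = e^(−0.07)·[0.6514·0.0000 + 0.3486·2.6875] = 0.8736
Node d (S = 16.25): V_d = e^(−0.07)·[0.6514·2.6875 + 0.3486·12.4375] = 5.6753
Node 0 (S = 25): V_0 = e^(−0.07)·[0.6514·0.8736 + 0.3486·5.6753] = 2.3755

$2.38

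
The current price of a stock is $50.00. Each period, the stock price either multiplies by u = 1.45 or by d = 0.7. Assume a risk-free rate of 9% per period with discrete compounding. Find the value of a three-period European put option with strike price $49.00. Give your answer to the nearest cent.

Risk-neutral probability p = (1 + 0.09 − 0.7)/(1.45 − 0.7) = 0.3900/0.7500 = 0.5200
Terminal stock prices: S_uuu = 152.4, S_uud = 73.59, S_udd = 35.52, S_ddd = 17.15
Terminal payoffs (K − S): max(-103.4, 0) = 0, max(-24.59, 0) = 0, max(13.48, 0) = 13.48, max(31.85, 0) = 31.85
Node uu (S = 105.1): V_uu = 1/1.09·[0.5200·0.0000 + 0.4800·0.0000] = 0.0000
Node ud (S = 50.75): V_ud = 1/1.09·[0.5200·0.0000 + 0.4800·13.4750] = 5.9339
Node dd (S = 24.5): V_dd = 1/1.09·[0.5200·13.4750 + 0.4800·31.8500] = 20.4541
Node u (S = 72.5): V_u = 1/1.09·[0.5200·0.0000 + 0.4800·5.9339] = 2.6131
Node d (S = 35): V_d = 1/1.09·[0.5200·5.9339 + 0.4800·20.4541] = 11.8382
Node 0 (S = 50): V_0 = 1/1.09·[0.5200·2.6131 + 0.4800·11.8382] = 6.4598

$6.46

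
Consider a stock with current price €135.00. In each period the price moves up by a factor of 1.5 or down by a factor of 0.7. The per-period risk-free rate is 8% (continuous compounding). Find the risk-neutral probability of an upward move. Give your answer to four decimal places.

p = 0.4791

Risk-neutral probability p = (e^0.08 − 0.7)/(1.5 − 0.7) = 0.3833/0.8000 = 0.4791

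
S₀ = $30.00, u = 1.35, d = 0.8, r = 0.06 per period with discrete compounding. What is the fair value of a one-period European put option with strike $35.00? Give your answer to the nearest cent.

$5.47

Risk-neutral probability p = (1 + 0.06 − 0.8)/(1.35 − 0.8) = 0.2600/0.5500 = 0.4727
Terminal stock prices: S_u = 40.5, S_d = 24
Terminal payoffs (K − S): max(-5.5, 0) = 0, max(11, 0) = 11
Node 0 (S = 30): V_0 = 1/1.06·[0.4727·0.0000 + 0.5273·11.0000] = 5.4717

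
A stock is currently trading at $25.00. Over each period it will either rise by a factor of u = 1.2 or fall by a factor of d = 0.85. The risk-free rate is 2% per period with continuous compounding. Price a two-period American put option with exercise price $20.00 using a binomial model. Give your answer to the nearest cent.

Risk-neutral probability p = (e^0.02 − 0.85)/(1.2 − 0.85) = 0.1702/0.3500 = 0.4863
Terminal stock prices: S_uu = 36, S_ud = 25.5, S_dd = 18.06
Terminal payoffs (K − S): max(-16, 0) = 0, max(-5.5, 0) = 0, max(1.938, 0) = 1.938
Node u (S = 30): continuation = e^(−0.02)·[0.4863·0.0000 + 0.5137·0.0000] = 0.0000; exercise value = 0.0000 ≤ continuation, so V_u = 0.0000
Node d (S = 21.25): continuation = e^(−0.02)·[0.4863·0.0000 + 0.5137·1.9375] = 0.9756; exercise value = 0.0000 ≤ continuation, so V_d = 0.9756
Node 0 (S = 25): continuation = e^(−0.02)·[0.4863·0.0000 + 0.5137·0.9756] = 0.4913; exercise value = 0.0000 ≤ continuation, so V_0 = 0.4913

$0.49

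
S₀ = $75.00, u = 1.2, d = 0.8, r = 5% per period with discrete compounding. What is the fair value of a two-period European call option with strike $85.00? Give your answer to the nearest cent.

Risk-neutral probability p = (1 + 0.05 − 0.8)/(1.2 − 0.8) = 0.2500/0.4000 = 0.6250
Terminal stock prices: S_uu = 108, S_ud = 72, S_dd = 48
Terminal payoffs (S − K): max(23, 0) = 23, max(-13, 0) = 0, max(-37, 0) = 0
Node u (S = 90): V_u = 1/1.05·[0.6250·23.0000 + 0.3750·0.0000] = 13.6905
Node d (S = 60): V_d = 1/1.05·[0.6250·0.0000 + 0.3750·0.0000] = 0.0000
Node 0 (S = 75): V_0 = 1/1.05·[0.6250·13.6905 + 0.3750·0.0000] = 8.1491

$8.15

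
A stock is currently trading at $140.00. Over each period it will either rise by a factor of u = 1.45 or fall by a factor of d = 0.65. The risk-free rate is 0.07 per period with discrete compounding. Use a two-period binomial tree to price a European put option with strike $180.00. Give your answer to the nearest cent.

$44.75

Risk-neutral probability p = (1 + 0.07 − 0.65)/(1.45 − 0.65) = 0.4200/0.8000 = 0.5250
Terminal stock prices: S_uu = 294.4, S_ud = 132, S_dd = 59.15
Terminal payoffs (K − S): max(-114.4, 0) = 0, max(48.05, 0) = 48.05, max(120.8, 0) = 120.8
Node u (S = 203): V_u = 1/1.07·[0.5250·0.0000 + 0.4750·48.0500] = 21.3306
Node d (S = 91): V_d = 1/1.07·[0.5250·48.0500 + 0.4750·120.8500] = 77.2243
Node 0 (S = 140): V_0 = 1/1.07·[0.5250·21.3306 + 0.4750·77.2243] = 44.7478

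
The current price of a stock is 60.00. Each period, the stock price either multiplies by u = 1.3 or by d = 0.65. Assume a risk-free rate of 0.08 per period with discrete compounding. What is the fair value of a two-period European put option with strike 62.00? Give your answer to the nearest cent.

7.94

Risk-neutral probability p = (1 + 0.08 − 0.65)/(1.3 − 0.65) = 0.4300/0.6500 = 0.6615
Terminal stock prices: S_uu = 101.4, S_ud = 50.7, S_dd = 25.35
Terminal payoffs (K − S): max(-39.4, 0) = 0, max(11.3, 0) = 11.3, max(36.65, 0) = 36.65
Node u (S = 78): V_u = 1/1.08·[0.6615·0.0000 + 0.3385·11.3000] = 3.5413
Node d (S = 39): V_d = 1/1.08·[0.6615·11.3000 + 0.3385·36.6500] = 18.4074
Node 0 (S = 60): V_0 = 1/1.08·[0.6615·3.5413 + 0.3385·18.4074] = 7.9379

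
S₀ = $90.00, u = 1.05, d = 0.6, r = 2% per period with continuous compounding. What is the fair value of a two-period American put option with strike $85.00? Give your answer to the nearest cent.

$3.69

Risk-neutral probability p = (e^0.02 − 0.6)/(1.05 − 0.6) = 0.4202/0.4500 = 0.9338
Terminal stock prices: S_uu = 99.23, S_ud = 56.7, S_dd = 32.4
Terminal payoffs (K − S): max(-14.23, 0) = 0, max(28.3, 0) = 28.3, max(52.6, 0) = 52.6
Node u (S = 94.5): continuation = e^(−0.02)·[0.9338·0.0000 + 0.0662·28.3000] = 1.8369; exercise value = 0.0000 ≤ continuation, so V_u = 1.8369
Node d (S = 54): continuation = e^(−0.02)·[0.9338·28.3000 + 0.0662·52.6000] = 29.3169; exercise value = 31.0000 > continuation, so V_d = 31.0000 (exercise)
Node 0 (S = 90): continuation = e^(−0.02)·[0.9338·1.8369 + 0.0662·31.0000] = 3.6934; exercise value = 0.0000 ≤ continuation, so V_0 = 3.6934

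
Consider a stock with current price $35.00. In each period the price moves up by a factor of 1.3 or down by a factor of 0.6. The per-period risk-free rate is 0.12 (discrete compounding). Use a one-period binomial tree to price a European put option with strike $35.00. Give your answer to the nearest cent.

$3.21

Risk-neutral probability p = (1 + 0.12 − 0.6)/(1.3 − 0.6) = 0.5200/0.7000 = 0.7429
Terminal stock prices: S_u = 45.5, S_d = 21
Terminal payoffs (K − S): max(-10.5, 0) = 0, max(14, 0) = 14
Node 0 (S = 35): V_0 = 1/1.12·[0.7429·0.0000 + 0.2571·14.0000] = 3.2143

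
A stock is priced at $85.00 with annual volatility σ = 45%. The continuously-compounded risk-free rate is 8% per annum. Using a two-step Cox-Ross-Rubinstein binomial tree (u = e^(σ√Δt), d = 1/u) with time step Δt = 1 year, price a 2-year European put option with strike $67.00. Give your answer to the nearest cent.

$7.51

CRR parameters: u = e^(σ√Δt) = e^(0.45·√1) = 1.5683, d = 1/u = 0.6376
Per-period rate: rΔt = 0.08·1 = 0.08, so R = e^0.08 = 1.0833
Risk-neutral probability p = (e^0.08 − 0.6376)/(1.5683 − 0.6376) = 0.4457/0.9307 = 0.4789
Terminal stock prices: S_uu = 209.1, S_ud = 85, S_dd = 34.56
Terminal payoffs (K − S): max(-142.1, 0) = 0, max(-18, 0) = 0, max(32.44, 0) = 32.44
Node u (S = 133.3): V_u = e^(−0.08)·[0.4789·0.0000 + 0.5211·0.0000] = 0.0000
Node d (S = 54.2): V_d = e^(−0.08)·[0.4789·0.0000 + 0.5211·32.4416] = 15.6070
Node 0 (S = 85): V_0 = e^(−0.08)·[0.4789·0.0000 + 0.5211·15.6070] = 7.5083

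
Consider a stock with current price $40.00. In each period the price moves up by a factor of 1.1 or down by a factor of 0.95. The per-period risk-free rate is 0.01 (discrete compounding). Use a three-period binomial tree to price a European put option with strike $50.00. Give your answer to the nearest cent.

Risk-neutral probability p = (1 + 0.01 − 0.95)/(1.1 − 0.95) = 0.0600/0.1500 = 0.4000
Terminal stock prices: S_uuu = 53.24, S_uud = 45.98, S_udd = 39.71, S_ddd = 34.29
Terminal payoffs (K − S): max(-3.24, 0) = 0, max(4.02, 0) = 4.02, max(10.29, 0) = 10.29, max(15.71, 0) = 15.71
Node uu (S = 48.4): V_uu = 1/1.01·[0.4000·0.0000 + 0.6000·4.0200] = 2.3881
Node ud (S = 41.8): V_ud = 1/1.01·[0.4000·4.0200 + 0.6000·10.2900] = 7.7050
Node dd (S = 36.1): V_dd = 1/1.01·[0.4000·10.2900 + 0.6000·15.7050] = 13.4050
Node u (S = 44): V_u = 1/1.01·[0.4000·2.3881 + 0.6000·7.7050] = 5.5230
Node d (S = 38): V_d = 1/1.01·[0.4000·7.7050 + 0.6000·13.4050] = 11.0148
Node 0 (S = 40): V_0 = 1/1.01·[0.4000·5.5230 + 0.6000·11.0148] = 8.7308

$8.73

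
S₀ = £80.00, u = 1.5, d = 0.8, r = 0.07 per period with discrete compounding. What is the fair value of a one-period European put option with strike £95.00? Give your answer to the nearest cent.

Risk-neutral probability p = (1 + 0.07 − 0.8)/(1.5 − 0.8) = 0.2700/0.7000 = 0.3857
Terminal stock prices: S_u = 120, S_d = 64
Terminal payoffs (K − S): max(-25, 0) = 0, max(31, 0) = 31
Node 0 (S = 80): V_0 = 1/1.07·[0.3857·0.0000 + 0.6143·31.0000] = 17.7971

£17.80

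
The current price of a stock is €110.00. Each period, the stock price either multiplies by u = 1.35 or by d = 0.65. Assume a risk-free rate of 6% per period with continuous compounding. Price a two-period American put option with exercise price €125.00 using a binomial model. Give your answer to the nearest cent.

€26.86

Risk-neutral probability p = (e^0.06 − 0.65)/(1.35 − 0.65) = 0.4118/0.7000 = 0.5883
Terminal stock prices: S_uu = 200.5, S_ud = 96.53, S_dd = 46.48
Terminal payoffs (K − S): max(-75.48, 0) = 0, max(28.47, 0) = 28.47, max(78.53, 0) = 78.53
Node u (S = 148.5): continuation = e^(−0.06)·[0.5883·0.0000 + 0.4117·28.4750] = 11.0394; exercise value = 0.0000 ≤ continuation, so V_u = 11.0394
Node d (S = 71.5): continuation = e^(−0.06)·[0.5883·28.4750 + 0.4117·78.5250] = 46.2206; exercise value = 53.5000 > continuation, so V_d = 53.5000 (exercise)
Node 0 (S = 110): continuation = e^(−0.06)·[0.5883·11.0394 + 0.4117·53.5000] = 26.8580; exercise value = 15.0000 ≤ continuation, so V_0 = 26.8580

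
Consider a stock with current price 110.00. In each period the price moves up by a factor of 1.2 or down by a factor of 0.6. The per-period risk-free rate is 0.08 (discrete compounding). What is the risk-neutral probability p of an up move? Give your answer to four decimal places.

p = 0.8000

Risk-neutral probability p = (1 + 0.08 − 0.6)/(1.2 − 0.6) = 0.4800/0.6000 = 0.8000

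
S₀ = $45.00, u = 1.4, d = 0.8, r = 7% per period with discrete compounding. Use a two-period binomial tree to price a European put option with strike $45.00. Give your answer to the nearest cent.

Risk-neutral probability p = (1 + 0.07 − 0.8)/(1.4 − 0.8) = 0.2700/0.6000 = 0.4500
Terminal stock prices: S_uu = 88.2, S_ud = 50.4, S_dd = 28.8
Terminal payoffs (K − S): max(-43.2, 0) = 0, max(-5.4, 0) = 0, max(16.2, 0) = 16.2
Node u (S = 63): V_u = 1/1.07·[0.4500·0.0000 + 0.5500·0.0000] = 0.0000
Node d (S = 36): V_d = 1/1.07·[0.4500·0.0000 + 0.5500·16.2000] = 8.3271
Node 0 (S = 45): V_0 = 1/1.07·[0.4500·0.0000 + 0.5500·8.3271] = 4.2803

$4.28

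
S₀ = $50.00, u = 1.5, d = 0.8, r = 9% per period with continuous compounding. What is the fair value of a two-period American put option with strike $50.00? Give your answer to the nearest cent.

Risk-neutral probability p = (e^0.09 − 0.8)/(1.5 − 0.8) = 0.2942/0.7000 = 0.4202
Terminal stock prices: S_uu = 112.5, S_ud = 60, S_dd = 32
Terminal payoffs (K − S): max(-62.5, 0) = 0, max(-10, 0) = 0, max(18, 0) = 18
Node u (S = 75): continuation = e^(−0.09)·[0.4202·0.0000 + 0.5798·0.0000] = 0.0000; exercise value = 0.0000 ≤ continuation, so V_u = 0.0000
Node d (S = 40): continuation = e^(−0.09)·[0.4202·0.0000 + 0.5798·18.0000] = 9.5373; exercise value = 10.0000 > continuation, so V_d = 10.0000 (exercise)
Node 0 (S = 50): continuation = e^(−0.09)·[0.4202·0.0000 + 0.5798·10.0000] = 5.2985; exercise value = 0.0000 ≤ continuation, so V_0 = 5.2985

$5.30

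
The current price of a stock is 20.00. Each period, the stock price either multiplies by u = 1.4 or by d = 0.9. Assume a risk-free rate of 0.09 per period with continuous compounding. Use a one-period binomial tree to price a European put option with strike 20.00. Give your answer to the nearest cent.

Risk-neutral probability p = (e^0.09 − 0.9)/(1.4 − 0.9) = 0.1942/0.5000 = 0.3883
Terminal stock prices: S_u = 28, S_d = 18
Terminal payoffs (K − S): max(-8, 0) = 0, max(2, 0) = 2
Node 0 (S = 20): V_0 = e^(−0.09)·[0.3883·0.0000 + 0.6117·2.0000] = 1.1180

1.12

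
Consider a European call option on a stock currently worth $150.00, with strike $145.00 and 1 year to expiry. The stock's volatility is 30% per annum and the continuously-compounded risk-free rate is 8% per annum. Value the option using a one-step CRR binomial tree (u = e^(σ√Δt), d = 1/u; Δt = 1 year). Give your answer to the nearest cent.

CRR parameters: u = e^(σ√Δt) = e^(0.3·√1) = 1.3499, d = 1/u = 0.7408
Per-period rate: rΔt = 0.08·1 = 0.08, so R = e^0.08 = 1.0833
Risk-neutral probability p = (e^0.08 − 0.7408)/(1.3499 − 0.7408) = 0.3425/0.6090 = 0.5623
Terminal stock prices: S_u = 202.5, S_d = 111.1
Terminal payoffs (S − K): max(57.48, 0) = 57.48, max(-33.88, 0) = 0
Node 0 (S = 150): V_0 = e^(−0.08)·[0.5623·57.4788 + 0.4377·0.0000] = 29.8359

$29.84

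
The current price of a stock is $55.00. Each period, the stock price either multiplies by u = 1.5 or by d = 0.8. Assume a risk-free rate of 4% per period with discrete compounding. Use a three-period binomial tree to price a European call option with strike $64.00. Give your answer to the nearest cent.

Risk-neutral probability p = (1 + 0.04 − 0.8)/(1.5 − 0.8) = 0.2400/0.7000 = 0.3429
Terminal stock prices: S_uuu = 185.6, S_uud = 99, S_udd = 52.8, S_ddd = 28.16
Terminal payoffs (S − K): max(121.6, 0) = 121.6, max(35, 0) = 35, max(-11.2, 0) = 0, max(-35.84, 0) = 0
Node uu (S = 123.8): V_uu = 1/1.04·[0.3429·121.6250 + 0.6571·35.0000] = 62.2115
Node ud (S = 66): V_ud = 1/1.04·[0.3429·35.0000 + 0.6571·0.0000] = 11.5385
Node dd (S = 35.2): V_dd = 1/1.04·[0.3429·0.0000 + 0.6571·0.0000] = 0.0000
Node u (S = 82.5): V_u = 1/1.04·[0.3429·62.2115 + 0.6571·11.5385] = 27.8001
Node d (S = 44): V_d = 1/1.04·[0.3429·11.5385 + 0.6571·0.0000] = 3.8039
Node 0 (S = 55): V_0 = 1/1.04·[0.3429·27.8001 + 0.6571·3.8039] = 11.5684

$11.57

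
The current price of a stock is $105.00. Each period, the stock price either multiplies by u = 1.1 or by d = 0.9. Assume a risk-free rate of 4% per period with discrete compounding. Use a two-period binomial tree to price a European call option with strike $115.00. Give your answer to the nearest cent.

Risk-neutral probability p = (1 + 0.04 − 0.9)/(1.1 − 0.9) = 0.1400/0.2000 = 0.7000
Terminal stock prices: S_uu = 127.1, S_ud = 104, S_dd = 85.05
Terminal payoffs (S − K): max(12.05, 0) = 12.05, max(-11.05, 0) = 0, max(-29.95, 0) = 0
Node u (S = 115.5): V_u = 1/1.04·[0.7000·12.0500 + 0.3000·0.0000] = 8.1106
Node d (S = 94.5): V_d = 1/1.04·[0.7000·0.0000 + 0.3000·0.0000] = 0.0000
Node 0 (S = 105): V_0 = 1/1.04·[0.7000·8.1106 + 0.3000·0.0000] = 5.4590

$5.46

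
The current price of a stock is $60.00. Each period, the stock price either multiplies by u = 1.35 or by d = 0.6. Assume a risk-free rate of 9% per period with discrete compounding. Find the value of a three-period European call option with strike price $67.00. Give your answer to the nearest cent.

$17.36

Risk-neutral probability p = (1 + 0.09 − 0.6)/(1.35 − 0.6) = 0.4900/0.7500 = 0.6533
Terminal stock prices: S_uuu = 147.6, S_uud = 65.61, S_udd = 29.16, S_ddd = 12.96
Terminal payoffs (S − K): max(80.62, 0) = 80.62, max(-1.39, 0) = 0, max(-37.84, 0) = 0, max(-54.04, 0) = 0
Node uu (S = 109.4): V_uu = 1/1.09·[0.6533·80.6225 + 0.3467·0.0000] = 48.3242
Node ud (S = 48.6): V_ud = 1/1.09·[0.6533·0.0000 + 0.3467·0.0000] = 0.0000
Node dd (S = 21.6): V_dd = 1/1.09·[0.6533·0.0000 + 0.3467·0.0000] = 0.0000
Node u (S = 81): V_u = 1/1.09·[0.6533·48.3242 + 0.3467·0.0000] = 28.9650
Node d (S = 36): V_d = 1/1.09·[0.6533·0.0000 + 0.3467·0.0000] = 0.0000
Node 0 (S = 60): V_0 = 1/1.09·[0.6533·28.9650 + 0.3467·0.0000] = 17.3613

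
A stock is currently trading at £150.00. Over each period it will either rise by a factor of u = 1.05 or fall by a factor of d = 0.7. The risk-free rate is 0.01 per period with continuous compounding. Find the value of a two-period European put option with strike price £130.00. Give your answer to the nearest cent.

Risk-neutral probability p = (e^0.01 − 0.7)/(1.05 − 0.7) = 0.3101/0.3500 = 0.8859
Terminal stock prices: S_uu = 165.4, S_ud = 110.2, S_dd = 73.5
Terminal payoffs (K − S): max(-35.38, 0) = 0, max(19.75, 0) = 19.75, max(56.5, 0) = 56.5
Node u (S = 157.5): V_u = e^(−0.01)·[0.8859·0.0000 + 0.1141·19.7500] = 2.2319
Node d (S = 105): V_d = e^(−0.01)·[0.8859·19.7500 + 0.1141·56.5000] = 23.7065
Node 0 (S = 150): V_0 = e^(−0.01)·[0.8859·2.2319 + 0.1141·23.7065] = 4.6364

£4.64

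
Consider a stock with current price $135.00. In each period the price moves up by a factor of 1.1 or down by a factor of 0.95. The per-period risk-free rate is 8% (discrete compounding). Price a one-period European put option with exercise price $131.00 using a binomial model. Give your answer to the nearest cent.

$0.34

Risk-neutral probability p = (1 + 0.08 − 0.95)/(1.1 − 0.95) = 0.1300/0.1500 = 0.8667
Terminal stock prices: S_u = 148.5, S_d = 128.2
Terminal payoffs (K − S): max(-17.5, 0) = 0, max(2.75, 0) = 2.75
Node 0 (S = 135): V_0 = 1/1.08·[0.8667·0.0000 + 0.1333·2.7500] = 0.3395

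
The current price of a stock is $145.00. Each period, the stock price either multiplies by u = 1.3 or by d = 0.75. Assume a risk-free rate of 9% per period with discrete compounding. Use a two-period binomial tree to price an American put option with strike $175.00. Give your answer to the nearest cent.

$30.00

Risk-neutral probability p = (1 + 0.09 − 0.75)/(1.3 − 0.75) = 0.3400/0.5500 = 0.6182
Terminal stock prices: S_uu = 245.1, S_ud = 141.4, S_dd = 81.56
Terminal payoffs (K − S): max(-70.05, 0) = 0, max(33.62, 0) = 33.62, max(93.44, 0) = 93.44
Node u (S = 188.5): continuation = 1/1.09·[0.6182·0.0000 + 0.3818·33.6250] = 11.7786; exercise value = 0.0000 ≤ continuation, so V_u = 11.7786
Node d (S = 108.8): continuation = 1/1.09·[0.6182·33.6250 + 0.3818·93.4375] = 51.8005; exercise value = 66.2500 > continuation, so V_d = 66.2500 (exercise)
Node 0 (S = 145): continuation = 1/1.09·[0.6182·11.7786 + 0.3818·66.2500] = 29.8869; exercise value = 30.0000 > continuation, so V_0 = 30.0000 (exercise)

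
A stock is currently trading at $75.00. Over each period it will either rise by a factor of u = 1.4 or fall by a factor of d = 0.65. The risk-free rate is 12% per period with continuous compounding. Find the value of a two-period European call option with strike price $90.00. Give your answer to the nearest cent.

$18.17

Risk-neutral probability p = (e^0.12 − 0.65)/(1.4 − 0.65) = 0.4775/0.7500 = 0.6367
Terminal stock prices: S_uu = 147, S_ud = 68.25, S_dd = 31.69
Terminal payoffs (S − K): max(57, 0) = 57, max(-21.75, 0) = 0, max(-58.31, 0) = 0
Node u (S = 105): V_u = e^(−0.12)·[0.6367·57.0000 + 0.3633·0.0000] = 32.1861
Node d (S = 48.75): V_d = e^(−0.12)·[0.6367·0.0000 + 0.3633·0.0000] = 0.0000
Node 0 (S = 75): V_0 = e^(−0.12)·[0.6367·32.1861 + 0.3633·0.0000] = 18.1745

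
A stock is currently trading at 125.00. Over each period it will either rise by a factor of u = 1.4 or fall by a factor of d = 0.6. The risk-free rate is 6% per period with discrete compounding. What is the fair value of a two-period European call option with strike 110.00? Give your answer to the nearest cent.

Risk-neutral probability p = (1 + 0.06 − 0.6)/(1.4 − 0.6) = 0.4600/0.8000 = 0.5750
Terminal stock prices: S_uu = 245, S_ud = 105, S_dd = 45
Terminal payoffs (S − K): max(135, 0) = 135, max(-5, 0) = 0, max(-65, 0) = 0
Node u (S = 175): V_u = 1/1.06·[0.5750·135.0000 + 0.4250·0.0000] = 73.2311
Node d (S = 75): V_d = 1/1.06·[0.5750·0.0000 + 0.4250·0.0000] = 0.0000
Node 0 (S = 125): V_0 = 1/1.06·[0.5750·73.2311 + 0.4250·0.0000] = 39.7244

39.72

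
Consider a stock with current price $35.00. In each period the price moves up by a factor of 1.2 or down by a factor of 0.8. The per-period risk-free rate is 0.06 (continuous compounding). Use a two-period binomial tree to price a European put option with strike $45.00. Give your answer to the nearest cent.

$6.96

Risk-neutral probability p = (e^0.06 − 0.8)/(1.2 − 0.8) = 0.2618/0.4000 = 0.6546
Terminal stock prices: S_uu = 50.4, S_ud = 33.6, S_dd = 22.4
Terminal payoffs (K − S): max(-5.4, 0) = 0, max(11.4, 0) = 11.4, max(22.6, 0) = 22.6
Node u (S = 42): V_u = e^(−0.06)·[0.6546·0.0000 + 0.3454·11.4000] = 3.7083
Node d (S = 28): V_d = e^(−0.06)·[0.6546·11.4000 + 0.3454·22.6000] = 14.3794
Node 0 (S = 35): V_0 = e^(−0.06)·[0.6546·3.7083 + 0.3454·14.3794] = 6.9636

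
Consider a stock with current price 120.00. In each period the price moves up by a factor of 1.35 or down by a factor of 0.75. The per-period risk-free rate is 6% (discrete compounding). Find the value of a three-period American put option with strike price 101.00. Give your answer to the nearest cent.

8.97

Risk-neutral probability p = (1 + 0.06 − 0.75)/(1.35 − 0.75) = 0.3100/0.6000 = 0.5167
Terminal stock prices: S_uuu = 295.2, S_uud = 164, S_udd = 91.12, S_ddd = 50.62
Terminal payoffs (K − S): max(-194.2, 0) = 0, max(-63.03, 0) = 0, max(9.875, 0) = 9.875, max(50.38, 0) = 50.38
Node uu (S = 218.7): continuation = 1/1.06·[0.5167·0.0000 + 0.4833·0.0000] = 0.0000; exercise value = 0.0000 ≤ continuation, so V_uu = 0.0000
Node ud (S = 121.5): continuation = 1/1.06·[0.5167·0.0000 + 0.4833·9.8750] = 4.5028; exercise value = 0.0000 ≤ continuation, so V_ud = 4.5028
Node dd (S = 67.5): continuation = 1/1.06·[0.5167·9.8750 + 0.4833·50.3750] = 27.7830; exercise value = 33.5000 > continuation, so V_dd = 33.5000 (exercise)
Node u (S = 162): continuation = 1/1.06·[0.5167·0.0000 + 0.4833·4.5028] = 2.0531; exercise value = 0.0000 ≤ continuation, so V_u = 2.0531
Node d (S = 90): continuation = 1/1.06·[0.5167·4.5028 + 0.4833·33.5000] = 17.4699; exercise value = 11.0000 ≤ continuation, so V_d = 17.4699
Node 0 (S = 120): continuation = 1/1.06·[0.5167·2.0531 + 0.4833·17.4699] = 8.9666; exercise value = 0.0000 ≤ continuation, so V_0 = 8.9666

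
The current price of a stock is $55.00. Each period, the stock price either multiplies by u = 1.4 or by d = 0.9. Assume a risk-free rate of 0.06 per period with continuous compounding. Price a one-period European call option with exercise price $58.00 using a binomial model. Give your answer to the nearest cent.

Risk-neutral probability p = (e^0.06 − 0.9)/(1.4 − 0.9) = 0.1618/0.5000 = 0.3237
Terminal stock prices: S_u = 77, S_d = 49.5
Terminal payoffs (S − K): max(19, 0) = 19, max(-8.5, 0) = 0
Node 0 (S = 55): V_0 = e^(−0.06)·[0.3237·19.0000 + 0.6763·0.0000] = 5.7917

$5.79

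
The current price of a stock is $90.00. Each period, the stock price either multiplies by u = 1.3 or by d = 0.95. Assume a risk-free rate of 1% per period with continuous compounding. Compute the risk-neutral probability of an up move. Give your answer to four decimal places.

Risk-neutral probability p = (e^0.01 − 0.95)/(1.3 − 0.95) = 0.0601/0.3500 = 0.1716

p = 0.1716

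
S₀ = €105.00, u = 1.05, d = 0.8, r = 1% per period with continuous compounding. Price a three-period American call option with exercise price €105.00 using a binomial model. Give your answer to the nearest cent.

Risk-neutral probability p = (e^0.01 − 0.8)/(1.05 − 0.8) = 0.2101/0.2500 = 0.8402
Terminal stock prices: S_uuu = 121.6, S_uud = 92.61, S_udd = 70.56, S_ddd = 53.76
Terminal payoffs (S − K): max(16.55, 0) = 16.55, max(-12.39, 0) = 0, max(-34.44, 0) = 0, max(-51.24, 0) = 0
Node uu (S = 115.8): continuation = e^(−0.01)·[0.8402·16.5506 + 0.1598·0.0000] = 13.7675; exercise value = 10.7625 ≤ continuation, so V_uu = 13.7675
Node ud (S = 88.2): continuation = e^(−0.01)·[0.8402·0.0000 + 0.1598·0.0000] = 0.0000; exercise value = 0.0000 ≤ continuation, so V_ud = 0.0000
Node dd (S = 67.2): continuation = e^(−0.01)·[0.8402·0.0000 + 0.1598·0.0000] = 0.0000; exercise value = 0.0000 ≤ continuation, so V_dd = 0.0000
Node u (S = 110.2): continuation = e^(−0.01)·[0.8402·13.7675 + 0.1598·0.0000] = 11.4523; exercise value = 5.2500 ≤ continuation, so V_u = 11.4523
Node d (S = 84): continuation = e^(−0.01)·[0.8402·0.0000 + 0.1598·0.0000] = 0.0000; exercise value = 0.0000 ≤ continuation, so V_d = 0.0000
Node 0 (S = 105): continuation = e^(−0.01)·[0.8402·11.4523 + 0.1598·0.0000] = 9.5265; exercise value = 0.0000 ≤ continuation, so V_0 = 9.5265

€9.53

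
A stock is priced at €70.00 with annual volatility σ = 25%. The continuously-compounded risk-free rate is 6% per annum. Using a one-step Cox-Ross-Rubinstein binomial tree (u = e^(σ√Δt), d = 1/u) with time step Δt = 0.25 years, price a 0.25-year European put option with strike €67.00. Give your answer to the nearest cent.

€2.42

CRR parameters: u = e^(σ√Δt) = e^(0.25·√0.25) = 1.1331, d = 1/u = 0.8825
Per-period rate: rΔt = 0.06·0.25 = 0.015, so R = e^0.015 = 1.0151
Risk-neutral probability p = (e^0.015 − 0.8825)/(1.1331 − 0.8825) = 0.1326/0.2507 = 0.5291
Terminal stock prices: S_u = 79.32, S_d = 61.77
Terminal payoffs (K − S): max(-12.32, 0) = 0, max(5.225, 0) = 5.225
Node 0 (S = 70): V_0 = e^(−0.015)·[0.5291·0.0000 + 0.4709·5.2252] = 2.4240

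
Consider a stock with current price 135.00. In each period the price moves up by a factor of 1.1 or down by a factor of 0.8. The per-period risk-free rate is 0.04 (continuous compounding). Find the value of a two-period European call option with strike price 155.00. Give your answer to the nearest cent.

Risk-neutral probability p = (e^0.04 − 0.8)/(1.1 − 0.8) = 0.2408/0.3000 = 0.8027
Terminal stock prices: S_uu = 163.4, S_ud = 118.8, S_dd = 86.4
Terminal payoffs (S − K): max(8.35, 0) = 8.35, max(-36.2, 0) = 0, max(-68.6, 0) = 0
Node u (S = 148.5): V_u = e^(−0.04)·[0.8027·8.3500 + 0.1973·0.0000] = 6.4398
Node d (S = 108): V_d = e^(−0.04)·[0.8027·0.0000 + 0.1973·0.0000] = 0.0000
Node 0 (S = 135): V_0 = e^(−0.04)·[0.8027·6.4398 + 0.1973·0.0000] = 4.9665

4.97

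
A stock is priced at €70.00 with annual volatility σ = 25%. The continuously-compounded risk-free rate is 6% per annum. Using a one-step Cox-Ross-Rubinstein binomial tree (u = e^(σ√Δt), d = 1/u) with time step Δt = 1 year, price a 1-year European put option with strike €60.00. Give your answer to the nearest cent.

CRR parameters: u = e^(σ√Δt) = e^(0.25·√1) = 1.2840, d = 1/u = 0.7788
Per-period rate: rΔt = 0.06·1 = 0.06, so R = e^0.06 = 1.0618
Risk-neutral probability p = (e^0.06 − 0.7788)/(1.2840 − 0.7788) = 0.2830/0.5052 = 0.5602
Terminal stock prices: S_u = 89.88, S_d = 54.52
Terminal payoffs (K − S): max(-29.88, 0) = 0, max(5.484, 0) = 5.484
Node 0 (S = 70): V_0 = e^(−0.06)·[0.5602·0.0000 + 0.4398·5.4839] = 2.2713

€2.27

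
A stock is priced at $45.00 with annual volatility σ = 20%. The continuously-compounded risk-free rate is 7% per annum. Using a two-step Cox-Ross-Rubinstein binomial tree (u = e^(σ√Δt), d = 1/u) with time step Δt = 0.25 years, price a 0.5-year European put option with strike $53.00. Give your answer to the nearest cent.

$6.78

CRR parameters: u = e^(σ√Δt) = e^(0.2·√0.25) = 1.1052, d = 1/u = 0.9048
Per-period rate: rΔt = 0.07·0.25 = 0.0175, so R = e^0.0175 = 1.0177
Risk-neutral probability p = (e^0.0175 − 0.9048)/(1.1052 − 0.9048) = 0.1128/0.2003 = 0.5631
Terminal stock prices: S_uu = 54.96, S_ud = 45, S_dd = 36.84
Terminal payoffs (K − S): max(-1.963, 0) = 0, max(8, 0) = 8, max(16.16, 0) = 16.16
Node u (S = 49.73): V_u = e^(−0.0175)·[0.5631·0.0000 + 0.4369·8.0000] = 3.4342
Node d (S = 40.72): V_d = e^(−0.0175)·[0.5631·8.0000 + 0.4369·16.1571] = 11.3629
Node 0 (S = 45): V_0 = e^(−0.0175)·[0.5631·3.4342 + 0.4369·11.3629] = 6.7782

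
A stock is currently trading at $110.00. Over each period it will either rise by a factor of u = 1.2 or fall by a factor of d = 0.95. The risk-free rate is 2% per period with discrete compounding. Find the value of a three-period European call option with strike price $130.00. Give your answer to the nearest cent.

Risk-neutral probability p = (1 + 0.02 − 0.95)/(1.2 − 0.95) = 0.0700/0.2500 = 0.2800
Terminal stock prices: S_uuu = 190.1, S_uud = 150.5, S_udd = 119.1, S_ddd = 94.31
Terminal payoffs (S − K): max(60.08, 0) = 60.08, max(20.48, 0) = 20.48, max(-10.87, 0) = 0, max(-35.69, 0) = 0
Node uu (S = 158.4): V_uu = 1/1.02·[0.2800·60.0800 + 0.7200·20.4800] = 30.9490
Node ud (S = 125.4): V_ud = 1/1.02·[0.2800·20.4800 + 0.7200·0.0000] = 5.6220
Node dd (S = 99.27): V_dd = 1/1.02·[0.2800·0.0000 + 0.7200·0.0000] = 0.0000
Node u (S = 132): V_u = 1/1.02·[0.2800·30.9490 + 0.7200·5.6220] = 12.4643
Node d (S = 104.5): V_d = 1/1.02·[0.2800·5.6220 + 0.7200·0.0000] = 1.5433
Node 0 (S = 110): V_0 = 1/1.02·[0.2800·12.4643 + 0.7200·1.5433] = 4.5109

$4.51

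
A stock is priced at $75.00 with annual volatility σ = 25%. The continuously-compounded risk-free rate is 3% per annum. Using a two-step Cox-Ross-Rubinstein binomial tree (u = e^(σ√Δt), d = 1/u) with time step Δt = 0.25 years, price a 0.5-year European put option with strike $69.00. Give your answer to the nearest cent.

CRR parameters: u = e^(σ√Δt) = e^(0.25·√0.25) = 1.1331, d = 1/u = 0.8825
Per-period rate: rΔt = 0.03·0.25 = 0.0075, so R = e^0.0075 = 1.0075
Risk-neutral probability p = (e^0.0075 − 0.8825)/(1.1331 − 0.8825) = 0.1250/0.2507 = 0.4988
Terminal stock prices: S_uu = 96.3, S_ud = 75, S_dd = 58.41
Terminal payoffs (K − S): max(-27.3, 0) = 0, max(-6, 0) = 0, max(10.59, 0) = 10.59
Node u (S = 84.99): V_u = e^(−0.0075)·[0.4988·0.0000 + 0.5012·0.0000] = 0.0000
Node d (S = 66.19): V_d = e^(−0.0075)·[0.4988·0.0000 + 0.5012·10.5899] = 5.2678
Node 0 (S = 75): V_0 = e^(−0.0075)·[0.4988·0.0000 + 0.5012·5.2678] = 2.6203

$2.62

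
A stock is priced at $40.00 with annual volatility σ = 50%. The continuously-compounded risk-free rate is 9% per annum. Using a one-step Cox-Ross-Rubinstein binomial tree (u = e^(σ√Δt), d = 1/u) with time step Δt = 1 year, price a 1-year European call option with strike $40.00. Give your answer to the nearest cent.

$11.10

CRR parameters: u = e^(σ√Δt) = e^(0.5·√1) = 1.6487, d = 1/u = 0.6065
Per-period rate: rΔt = 0.09·1 = 0.09, so R = e^0.09 = 1.0942
Risk-neutral probability p = (e^0.09 − 0.6065)/(1.6487 − 0.6065) = 0.4876/1.0422 = 0.4679
Terminal stock prices: S_u = 65.95, S_d = 24.26
Terminal payoffs (S − K): max(25.95, 0) = 25.95, max(-15.74, 0) = 0
Node 0 (S = 40): V_0 = e^(−0.09)·[0.4679·25.9489 + 0.5321·0.0000] = 11.0965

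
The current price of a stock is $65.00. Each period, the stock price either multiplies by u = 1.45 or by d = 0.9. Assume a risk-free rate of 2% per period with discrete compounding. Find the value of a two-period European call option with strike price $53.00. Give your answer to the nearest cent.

Risk-neutral probability p = (1 + 0.02 − 0.9)/(1.45 − 0.9) = 0.1200/0.5500 = 0.2182
Terminal stock prices: S_uu = 136.7, S_ud = 84.83, S_dd = 52.65
Terminal payoffs (S − K): max(83.66, 0) = 83.66, max(31.83, 0) = 31.83, max(-0.35, 0) = 0
Node u (S = 94.25): V_u = 1/1.02·[0.2182·83.6625 + 0.7818·31.8250] = 42.2892
Node d (S = 58.5): V_d = 1/1.02·[0.2182·31.8250 + 0.7818·0.0000] = 6.8075
Node 0 (S = 65): V_0 = 1/1.02·[0.2182·42.2892 + 0.7818·6.8075] = 14.2637

$14.26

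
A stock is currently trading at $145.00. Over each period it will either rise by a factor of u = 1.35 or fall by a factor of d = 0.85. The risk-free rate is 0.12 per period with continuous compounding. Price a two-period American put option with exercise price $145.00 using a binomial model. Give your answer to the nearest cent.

Risk-neutral probability p = (e^0.12 − 0.85)/(1.35 − 0.85) = 0.2775/0.5000 = 0.5550
Terminal stock prices: S_uu = 264.3, S_ud = 166.4, S_dd = 104.8
Terminal payoffs (K − S): max(-119.3, 0) = 0, max(-21.39, 0) = 0, max(40.24, 0) = 40.24
Node u (S = 195.8): continuation = e^(−0.12)·[0.5550·0.0000 + 0.4450·0.0000] = 0.0000; exercise value = 0.0000 ≤ continuation, so V_u = 0.0000
Node d (S = 123.2): continuation = e^(−0.12)·[0.5550·0.0000 + 0.4450·40.2375] = 15.8811; exercise value = 21.7500 > continuation, so V_d = 21.7500 (exercise)
Node 0 (S = 145): continuation = e^(−0.12)·[0.5550·0.0000 + 0.4450·21.7500] = 8.5844; exercise value = 0.0000 ≤ continuation, so V_0 = 8.5844

$8.58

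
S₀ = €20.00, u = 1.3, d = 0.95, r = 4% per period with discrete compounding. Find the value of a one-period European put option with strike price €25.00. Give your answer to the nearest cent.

Risk-neutral probability p = (1 + 0.04 − 0.95)/(1.3 − 0.95) = 0.0900/0.3500 = 0.2571
Terminal stock prices: S_u = 26, S_d = 19
Terminal payoffs (K − S): max(-1, 0) = 0, max(6, 0) = 6
Node 0 (S = 20): V_0 = 1/1.04·[0.2571·0.0000 + 0.7429·6.0000] = 4.2857

€4.29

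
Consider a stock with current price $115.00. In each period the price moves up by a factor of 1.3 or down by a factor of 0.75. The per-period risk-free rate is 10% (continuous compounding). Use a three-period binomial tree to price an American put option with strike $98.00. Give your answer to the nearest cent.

$5.09

Risk-neutral probability p = (e^0.1 − 0.75)/(1.3 − 0.75) = 0.3552/0.5500 = 0.6458
Terminal stock prices: S_uuu = 252.7, S_uud = 145.8, S_udd = 84.09, S_ddd = 48.52
Terminal payoffs (K − S): max(-154.7, 0) = 0, max(-47.76, 0) = 0, max(13.91, 0) = 13.91, max(49.48, 0) = 49.48
Node uu (S = 194.4): continuation = e^(−0.1)·[0.6458·0.0000 + 0.3542·0.0000] = 0.0000; exercise value = 0.0000 ≤ continuation, so V_uu = 0.0000
Node ud (S = 112.1): continuation = e^(−0.1)·[0.6458·0.0000 + 0.3542·13.9062] = 4.4573; exercise value = 0.0000 ≤ continuation, so V_ud = 4.4573
Node dd (S = 64.69): continuation = e^(−0.1)·[0.6458·13.9062 + 0.3542·49.4844] = 23.9866; exercise value = 33.3125 > continuation, so V_dd = 33.3125 (exercise)
Node u (S = 149.5): continuation = e^(−0.1)·[0.6458·0.0000 + 0.3542·4.4573] = 1.4287; exercise value = 0.0000 ≤ continuation, so V_u = 1.4287
Node d (S = 86.25): continuation = e^(−0.1)·[0.6458·4.4573 + 0.3542·33.3125] = 13.2819; exercise value = 11.7500 ≤ continuation, so V_d = 13.2819
Node 0 (S = 115): continuation = e^(−0.1)·[0.6458·1.4287 + 0.3542·13.2819] = 5.0920; exercise value = 0.0000 ≤ continuation, so V_0 = 5.0920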